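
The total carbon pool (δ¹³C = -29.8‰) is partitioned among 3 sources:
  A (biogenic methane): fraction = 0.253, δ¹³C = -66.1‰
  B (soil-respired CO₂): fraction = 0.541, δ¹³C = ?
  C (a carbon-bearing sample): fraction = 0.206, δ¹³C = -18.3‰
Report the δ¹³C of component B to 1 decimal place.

-17.2‰

Isotope mass balance: δ_bulk = Σ fᵢ·δᵢ.
-29.8 = 0.253×(-66.1) + 0.541×δ_B + 0.206×(-18.3)
0.541·δ_B = -29.8 − (-20.493) = -9.307
δ_B = -9.307 / 0.541 = -17.20‰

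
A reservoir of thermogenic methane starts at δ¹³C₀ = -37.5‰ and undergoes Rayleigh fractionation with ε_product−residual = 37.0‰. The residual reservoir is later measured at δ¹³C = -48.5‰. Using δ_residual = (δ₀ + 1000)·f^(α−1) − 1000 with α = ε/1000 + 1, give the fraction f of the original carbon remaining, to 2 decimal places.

α − 1 = ε/1000 = 0.0370
(δ_res + 1000)/(δ₀ + 1000) = (-48.5 + 1000)/(-37.5 + 1000) = 951.5/962.5 = 0.988571
f = 0.988571^(1/0.0370) = exp(ln(0.988571)/0.0370) = exp(-0.01149/0.0370)
f = exp(-0.3107) = 0.7330

0.73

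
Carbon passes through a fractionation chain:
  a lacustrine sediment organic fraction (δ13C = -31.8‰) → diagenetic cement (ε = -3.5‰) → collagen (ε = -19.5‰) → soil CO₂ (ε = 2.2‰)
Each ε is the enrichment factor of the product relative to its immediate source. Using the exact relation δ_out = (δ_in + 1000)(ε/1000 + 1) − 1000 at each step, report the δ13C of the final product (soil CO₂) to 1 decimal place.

step 1: δ = (-31.80 + 1000)·(-3.5/1000 + 1) − 1000 = -35.19‰
step 2: δ = (-35.19 + 1000)·(-19.5/1000 + 1) − 1000 = -54.00‰
step 3: δ = (-54.00 + 1000)·(2.2/1000 + 1) − 1000 = -51.92‰

-51.9‰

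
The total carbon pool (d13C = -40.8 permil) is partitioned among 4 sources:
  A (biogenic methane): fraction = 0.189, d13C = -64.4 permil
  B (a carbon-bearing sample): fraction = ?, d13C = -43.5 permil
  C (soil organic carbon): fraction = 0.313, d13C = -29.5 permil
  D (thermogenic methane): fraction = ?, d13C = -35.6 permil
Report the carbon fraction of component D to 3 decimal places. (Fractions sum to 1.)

Let f_D and f_B be the unknown fractions; fractions sum to 1 so f_D + f_B = 0.498.
Mass balance: Σ fᵢ·δᵢ = δ_bulk ⇒ f_D·(-35.6) + f_B·(-43.5) = -40.8 − (-21.405) = -19.395
Substitute f_B = 0.498 − f_D:
f_D·(-35.6 − -43.5) = -19.395 − 0.498×(-43.5) = 2.268
f_D = 2.268 / 7.9 = 0.2871

0.287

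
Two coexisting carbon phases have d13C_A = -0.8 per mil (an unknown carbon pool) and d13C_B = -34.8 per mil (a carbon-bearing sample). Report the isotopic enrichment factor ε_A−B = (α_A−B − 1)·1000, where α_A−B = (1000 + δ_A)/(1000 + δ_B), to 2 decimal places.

α_A−B = (1000 + -0.8) / (1000 + -34.8) = 999.2 / 965.2 = 1.035226
ε_A−B = (1.035226 − 1) × 1000 = 35.226 per mil
(The approximation ε ≈ δ_A − δ_B would give 34.0 per mil.)

35.23 per mil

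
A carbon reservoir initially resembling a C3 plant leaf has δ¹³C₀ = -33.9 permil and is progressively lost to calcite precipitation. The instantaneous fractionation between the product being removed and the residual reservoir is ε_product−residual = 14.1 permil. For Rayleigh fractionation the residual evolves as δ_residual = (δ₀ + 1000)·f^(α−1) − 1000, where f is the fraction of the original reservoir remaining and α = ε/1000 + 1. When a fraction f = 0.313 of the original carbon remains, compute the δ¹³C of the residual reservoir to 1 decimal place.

-49.6 permil

Rayleigh residual: δ_res = (δ₀ + 1000)·f^(α−1) − 1000
α = ε/1000 + 1 = 1.01410, so α − 1 = 0.01410
f^(α−1) = 0.313^(0.01410) = 0.983756
δ_res = (-33.9 + 1000) × 0.983756 − 1000 = 950.406 − 1000 = -49.59 permil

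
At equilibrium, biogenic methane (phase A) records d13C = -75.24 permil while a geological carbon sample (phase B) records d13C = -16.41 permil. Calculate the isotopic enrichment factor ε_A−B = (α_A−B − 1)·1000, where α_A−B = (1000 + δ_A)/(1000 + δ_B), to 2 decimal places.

-59.81 permil

α_A−B = (1000 + -75.24) / (1000 + -16.41) = 924.76 / 983.59 = 0.940188
ε_A−B = (0.940188 − 1) × 1000 = -59.812 permil
(The approximation ε ≈ δ_A − δ_B would give -58.83 permil.)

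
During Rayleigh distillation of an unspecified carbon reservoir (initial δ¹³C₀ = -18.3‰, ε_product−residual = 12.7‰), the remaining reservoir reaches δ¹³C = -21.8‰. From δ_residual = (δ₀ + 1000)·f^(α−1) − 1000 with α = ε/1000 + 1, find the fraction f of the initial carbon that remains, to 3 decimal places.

α − 1 = ε/1000 = 0.0127
(δ_res + 1000)/(δ₀ + 1000) = (-21.8 + 1000)/(-18.3 + 1000) = 978.2/981.7 = 0.996435
f = 0.996435^(1/0.0127) = exp(ln(0.996435)/0.0127) = exp(-0.00357/0.0127)
f = exp(-0.2812) = 0.7549

0.755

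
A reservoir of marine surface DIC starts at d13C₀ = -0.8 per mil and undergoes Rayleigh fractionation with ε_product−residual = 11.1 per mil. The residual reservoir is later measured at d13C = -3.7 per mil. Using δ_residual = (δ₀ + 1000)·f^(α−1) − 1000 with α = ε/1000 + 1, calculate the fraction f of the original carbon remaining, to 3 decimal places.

0.770

α − 1 = ε/1000 = 0.0111
(δ_res + 1000)/(δ₀ + 1000) = (-3.7 + 1000)/(-0.8 + 1000) = 996.3/999.2 = 0.997098
f = 0.997098^(1/0.0111) = exp(ln(0.997098)/0.0111) = exp(-0.00291/0.0111)
f = exp(-0.2619) = 0.7696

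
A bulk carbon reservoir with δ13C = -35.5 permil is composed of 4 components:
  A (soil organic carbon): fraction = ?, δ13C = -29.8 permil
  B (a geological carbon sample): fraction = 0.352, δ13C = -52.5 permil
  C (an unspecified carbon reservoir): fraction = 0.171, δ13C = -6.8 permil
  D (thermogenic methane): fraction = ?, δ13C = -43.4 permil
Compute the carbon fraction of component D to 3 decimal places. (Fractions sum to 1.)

Let f_D and f_A be the unknown fractions; fractions sum to 1 so f_D + f_A = 0.477.
Mass balance: Σ fᵢ·δᵢ = δ_bulk ⇒ f_D·(-43.4) + f_A·(-29.8) = -35.5 − (-19.643) = -15.857
Substitute f_A = 0.477 − f_D:
f_D·(-43.4 − -29.8) = -15.857 − 0.477×(-29.8) = -1.643
f_D = -1.643 / -13.6 = 0.1208

0.121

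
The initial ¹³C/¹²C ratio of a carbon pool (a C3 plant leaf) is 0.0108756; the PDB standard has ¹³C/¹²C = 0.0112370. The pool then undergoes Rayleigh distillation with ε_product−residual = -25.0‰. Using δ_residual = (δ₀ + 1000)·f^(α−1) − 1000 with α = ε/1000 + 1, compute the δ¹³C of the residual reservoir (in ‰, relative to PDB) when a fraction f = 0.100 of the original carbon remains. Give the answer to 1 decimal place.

δ₀ = (0.0108756/0.0112370 − 1)×1000 = (0.967838 − 1)×1000 = -32.162‰
α − 1 = ε/1000 = -0.0250
f^(α−1) = 0.100^(-0.0250) = 1.059254
δ_res = (-32.162 + 1000) × 1.059254 − 1000 = 1025.186 − 1000 = 25.19‰

25.2‰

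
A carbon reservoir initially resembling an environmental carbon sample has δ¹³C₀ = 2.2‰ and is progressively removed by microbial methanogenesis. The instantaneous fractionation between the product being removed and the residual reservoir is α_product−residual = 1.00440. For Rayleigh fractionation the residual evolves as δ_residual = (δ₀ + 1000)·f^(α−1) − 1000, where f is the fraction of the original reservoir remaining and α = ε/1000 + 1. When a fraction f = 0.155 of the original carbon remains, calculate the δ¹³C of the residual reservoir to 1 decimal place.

Rayleigh residual: δ_res = (δ₀ + 1000)·f^(α−1) − 1000
α − 1 = 0.00440
f^(α−1) = 0.155^(0.00440) = 0.991831
δ_res = (2.2 + 1000) × 0.991831 − 1000 = 994.013 − 1000 = -5.99‰

-6.0‰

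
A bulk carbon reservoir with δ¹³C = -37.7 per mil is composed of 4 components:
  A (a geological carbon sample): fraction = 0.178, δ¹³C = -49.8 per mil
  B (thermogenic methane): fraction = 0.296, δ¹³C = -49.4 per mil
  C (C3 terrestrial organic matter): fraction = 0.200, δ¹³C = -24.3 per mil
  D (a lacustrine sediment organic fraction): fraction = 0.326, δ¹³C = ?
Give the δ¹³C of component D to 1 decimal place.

Isotope mass balance: δ_bulk = Σ fᵢ·δᵢ.
-37.7 = 0.178×(-49.8) + 0.296×(-49.4) + 0.200×(-24.3) + 0.326×δ_D
0.326·δ_D = -37.7 − (-28.347) = -9.353
δ_D = -9.353 / 0.326 = -28.69 per mil

-28.7 per mil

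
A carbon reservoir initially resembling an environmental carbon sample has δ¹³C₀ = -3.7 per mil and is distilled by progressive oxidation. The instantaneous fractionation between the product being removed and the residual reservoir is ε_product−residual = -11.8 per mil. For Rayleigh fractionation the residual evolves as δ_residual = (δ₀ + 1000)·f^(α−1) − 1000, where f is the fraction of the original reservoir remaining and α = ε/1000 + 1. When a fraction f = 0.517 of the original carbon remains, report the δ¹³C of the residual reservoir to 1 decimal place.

Rayleigh residual: δ_res = (δ₀ + 1000)·f^(α−1) − 1000
α = ε/1000 + 1 = 0.98820, so α − 1 = -0.01180
f^(α−1) = 0.517^(-0.01180) = 1.007815
δ_res = (-3.7 + 1000) × 1.007815 − 1000 = 1004.086 − 1000 = 4.09 per mil

4.1 per mil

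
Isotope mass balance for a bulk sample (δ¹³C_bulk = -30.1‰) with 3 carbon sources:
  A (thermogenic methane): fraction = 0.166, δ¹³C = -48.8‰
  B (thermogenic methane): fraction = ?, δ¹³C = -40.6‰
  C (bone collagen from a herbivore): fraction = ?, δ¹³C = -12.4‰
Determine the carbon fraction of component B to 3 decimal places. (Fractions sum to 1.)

Let f_B and f_C be the unknown fractions; fractions sum to 1 so f_B + f_C = 0.834.
Mass balance: Σ fᵢ·δᵢ = δ_bulk ⇒ f_B·(-40.6) + f_C·(-12.4) = -30.1 − (-8.101) = -21.999
Substitute f_C = 0.834 − f_B:
f_B·(-40.6 − -12.4) = -21.999 − 0.834×(-12.4) = -11.658
f_B = -11.658 / -28.2 = 0.4134

0.413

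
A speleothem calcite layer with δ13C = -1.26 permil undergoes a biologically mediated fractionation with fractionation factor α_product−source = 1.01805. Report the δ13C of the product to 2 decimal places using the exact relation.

16.77 permil

δ_product = (δ_source + 1000)·α − 1000
δ_product = (-1.26 + 1000) × 1.01805 − 1000
δ_product = 1016.767 − 1000 = 16.767 permil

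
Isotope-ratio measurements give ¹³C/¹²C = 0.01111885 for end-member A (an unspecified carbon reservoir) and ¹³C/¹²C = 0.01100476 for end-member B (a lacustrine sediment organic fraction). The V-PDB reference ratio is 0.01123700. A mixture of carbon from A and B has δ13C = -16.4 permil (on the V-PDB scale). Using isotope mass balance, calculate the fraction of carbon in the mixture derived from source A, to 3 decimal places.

δ_A = (0.01111885/0.01123700 − 1)×1000 = (0.989486 − 1)×1000 = -10.514 permil
δ_B = (0.01100476/0.01123700 − 1)×1000 = (0.979333 − 1)×1000 = -20.667 permil
f_A = (δ_mix − δ_B)/(δ_A − δ_B) = (-16.4 − (-20.667))/(-10.514 − (-20.667))
f_A = 4.267 / 10.153 = 0.4203

0.420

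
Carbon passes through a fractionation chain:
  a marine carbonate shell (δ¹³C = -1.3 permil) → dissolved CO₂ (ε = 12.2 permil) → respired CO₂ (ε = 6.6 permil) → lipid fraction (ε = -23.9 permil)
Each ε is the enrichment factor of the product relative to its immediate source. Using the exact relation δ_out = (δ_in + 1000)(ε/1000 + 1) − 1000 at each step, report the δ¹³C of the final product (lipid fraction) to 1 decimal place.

-6.8 permil

step 1: δ = (-1.30 + 1000)·(12.2/1000 + 1) − 1000 = 10.88 permil
step 2: δ = (10.88 + 1000)·(6.6/1000 + 1) − 1000 = 17.56 permil
step 3: δ = (17.56 + 1000)·(-23.9/1000 + 1) − 1000 = -6.76 permil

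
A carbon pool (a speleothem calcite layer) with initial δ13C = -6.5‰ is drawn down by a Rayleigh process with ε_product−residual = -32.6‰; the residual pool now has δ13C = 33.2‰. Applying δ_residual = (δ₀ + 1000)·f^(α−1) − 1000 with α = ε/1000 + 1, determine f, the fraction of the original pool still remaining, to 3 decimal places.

0.301

α − 1 = ε/1000 = -0.0326
(δ_res + 1000)/(δ₀ + 1000) = (33.2 + 1000)/(-6.5 + 1000) = 1033.2/993.5 = 1.039960
f = 1.039960^(1/-0.0326) = exp(ln(1.039960)/-0.0326) = exp(0.03918/-0.0326)
f = exp(-1.2019) = 0.3006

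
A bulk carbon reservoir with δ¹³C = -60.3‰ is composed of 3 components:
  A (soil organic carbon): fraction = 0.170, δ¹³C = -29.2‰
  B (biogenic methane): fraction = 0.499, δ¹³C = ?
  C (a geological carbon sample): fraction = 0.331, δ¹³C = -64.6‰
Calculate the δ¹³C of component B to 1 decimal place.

-68.0‰

Isotope mass balance: δ_bulk = Σ fᵢ·δᵢ.
-60.3 = 0.170×(-29.2) + 0.499×δ_B + 0.331×(-64.6)
0.499·δ_B = -60.3 − (-26.347) = -33.953
δ_B = -33.953 / 0.499 = -68.04‰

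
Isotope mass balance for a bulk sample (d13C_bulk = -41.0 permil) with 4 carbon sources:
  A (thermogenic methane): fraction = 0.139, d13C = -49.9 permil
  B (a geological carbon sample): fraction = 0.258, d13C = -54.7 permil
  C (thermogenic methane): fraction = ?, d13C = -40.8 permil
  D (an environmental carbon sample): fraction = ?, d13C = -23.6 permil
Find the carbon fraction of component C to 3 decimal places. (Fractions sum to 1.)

Let f_C and f_D be the unknown fractions; fractions sum to 1 so f_C + f_D = 0.603.
Mass balance: Σ fᵢ·δᵢ = δ_bulk ⇒ f_C·(-40.8) + f_D·(-23.6) = -41.0 − (-21.049) = -19.951
Substitute f_D = 0.603 − f_C:
f_C·(-40.8 − -23.6) = -19.951 − 0.603×(-23.6) = -5.720
f_C = -5.720 / -17.2 = 0.3326

0.333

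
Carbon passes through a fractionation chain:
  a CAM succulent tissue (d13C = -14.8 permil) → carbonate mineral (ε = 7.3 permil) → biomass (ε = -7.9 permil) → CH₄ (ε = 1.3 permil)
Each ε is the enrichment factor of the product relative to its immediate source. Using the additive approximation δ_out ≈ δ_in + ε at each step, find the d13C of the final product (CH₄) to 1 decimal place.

step 1: δ ≈ -14.8 + (7.3) = -7.5 permil
step 2: δ ≈ -7.5 + (-7.9) = -15.4 permil
step 3: δ ≈ -15.4 + (1.3) = -14.1 permil

-14.1 permil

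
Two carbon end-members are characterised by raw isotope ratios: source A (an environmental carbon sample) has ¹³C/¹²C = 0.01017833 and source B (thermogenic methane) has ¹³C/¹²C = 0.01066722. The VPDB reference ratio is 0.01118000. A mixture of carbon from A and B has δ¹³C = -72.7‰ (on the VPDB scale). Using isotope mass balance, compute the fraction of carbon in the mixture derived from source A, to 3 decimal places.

δ_A = (0.01017833/0.01118000 − 1)×1000 = (0.910405 − 1)×1000 = -89.595‰
δ_B = (0.01066722/0.01118000 − 1)×1000 = (0.954134 − 1)×1000 = -45.866‰
f_A = (δ_mix − δ_B)/(δ_A − δ_B) = (-72.7 − (-45.866))/(-89.595 − (-45.866))
f_A = -26.834 / -43.729 = 0.6136

0.614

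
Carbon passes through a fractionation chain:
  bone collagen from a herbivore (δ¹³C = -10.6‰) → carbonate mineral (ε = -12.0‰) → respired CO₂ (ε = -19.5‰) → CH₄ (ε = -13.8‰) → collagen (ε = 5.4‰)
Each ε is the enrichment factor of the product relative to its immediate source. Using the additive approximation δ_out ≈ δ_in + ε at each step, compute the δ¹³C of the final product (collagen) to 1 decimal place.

-50.5‰

step 1: δ ≈ -10.6 + (-12.0) = -22.6‰
step 2: δ ≈ -22.6 + (-19.5) = -42.1‰
step 3: δ ≈ -42.1 + (-13.8) = -55.9‰
step 4: δ ≈ -55.9 + (5.4) = -50.5‰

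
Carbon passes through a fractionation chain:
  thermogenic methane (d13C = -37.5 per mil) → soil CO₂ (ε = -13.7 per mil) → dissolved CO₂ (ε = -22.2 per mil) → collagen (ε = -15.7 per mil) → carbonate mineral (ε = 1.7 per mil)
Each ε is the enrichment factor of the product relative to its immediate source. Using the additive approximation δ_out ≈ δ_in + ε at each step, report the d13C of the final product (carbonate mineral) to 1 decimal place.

step 1: δ ≈ -37.5 + (-13.7) = -51.2 per mil
step 2: δ ≈ -51.2 + (-22.2) = -73.4 per mil
step 3: δ ≈ -73.4 + (-15.7) = -89.1 per mil
step 4: δ ≈ -89.1 + (1.7) = -87.4 per mil

-87.4 per mil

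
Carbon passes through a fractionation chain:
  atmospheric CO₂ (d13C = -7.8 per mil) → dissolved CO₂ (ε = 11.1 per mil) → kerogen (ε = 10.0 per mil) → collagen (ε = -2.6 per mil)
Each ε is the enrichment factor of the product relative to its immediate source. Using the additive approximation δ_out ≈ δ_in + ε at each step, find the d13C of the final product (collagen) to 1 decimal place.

10.7 per mil

step 1: δ ≈ -7.8 + (11.1) = 3.3 per mil
step 2: δ ≈ 3.3 + (10.0) = 13.3 per mil
step 3: δ ≈ 13.3 + (-2.6) = 10.7 per mil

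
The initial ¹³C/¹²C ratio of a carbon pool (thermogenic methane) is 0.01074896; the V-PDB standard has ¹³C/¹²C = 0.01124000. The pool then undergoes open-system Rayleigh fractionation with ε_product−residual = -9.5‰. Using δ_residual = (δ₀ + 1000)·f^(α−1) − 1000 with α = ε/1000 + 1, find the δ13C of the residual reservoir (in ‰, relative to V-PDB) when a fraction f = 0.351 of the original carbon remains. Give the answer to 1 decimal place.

-34.1‰

δ₀ = (0.01074896/0.01124000 − 1)×1000 = (0.956313 − 1)×1000 = -43.687‰
α − 1 = ε/1000 = -0.0095
f^(α−1) = 0.351^(-0.0095) = 1.009996
δ_res = (-43.687 + 1000) × 1.009996 − 1000 = 965.872 − 1000 = -34.13‰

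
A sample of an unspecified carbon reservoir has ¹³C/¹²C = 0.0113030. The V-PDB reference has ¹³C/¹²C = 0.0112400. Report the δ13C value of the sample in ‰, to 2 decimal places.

δ13C = (R_sample / R_standard − 1) × 1000
R_sample / R_standard = 0.0113030 / 0.0112400 = 1.005605
δ13C = (1.005605 − 1) × 1000 = 5.605‰

5.60‰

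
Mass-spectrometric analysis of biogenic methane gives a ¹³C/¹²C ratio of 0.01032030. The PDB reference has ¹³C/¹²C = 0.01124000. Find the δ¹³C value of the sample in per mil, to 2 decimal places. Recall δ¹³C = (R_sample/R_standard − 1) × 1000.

δ¹³C = (R_sample / R_standard − 1) × 1000
R_sample / R_standard = 0.01032030 / 0.01124000 = 0.918176
δ¹³C = (0.918176 − 1) × 1000 = -81.824 per mil

-81.82 per mil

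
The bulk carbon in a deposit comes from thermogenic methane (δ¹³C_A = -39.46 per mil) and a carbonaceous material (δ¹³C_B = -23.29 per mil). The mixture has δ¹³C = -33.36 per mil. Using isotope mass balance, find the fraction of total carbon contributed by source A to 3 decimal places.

0.623

δ_mix = f_A·δ_A + (1 − f_A)·δ_B  ⇒  f_A = (δ_mix − δ_B)/(δ_A − δ_B)
f_A = (-33.36 − (-23.29)) / (-39.46 − (-23.29))
f_A = -10.07 / -16.17 = 0.6228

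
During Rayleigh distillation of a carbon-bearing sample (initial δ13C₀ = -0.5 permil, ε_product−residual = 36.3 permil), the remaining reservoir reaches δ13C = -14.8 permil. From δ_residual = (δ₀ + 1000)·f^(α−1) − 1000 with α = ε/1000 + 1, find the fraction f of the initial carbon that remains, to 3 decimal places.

0.672

α − 1 = ε/1000 = 0.0363
(δ_res + 1000)/(δ₀ + 1000) = (-14.8 + 1000)/(-0.5 + 1000) = 985.2/999.5 = 0.985693
f = 0.985693^(1/0.0363) = exp(ln(0.985693)/0.0363) = exp(-0.01441/0.0363)
f = exp(-0.3970) = 0.6723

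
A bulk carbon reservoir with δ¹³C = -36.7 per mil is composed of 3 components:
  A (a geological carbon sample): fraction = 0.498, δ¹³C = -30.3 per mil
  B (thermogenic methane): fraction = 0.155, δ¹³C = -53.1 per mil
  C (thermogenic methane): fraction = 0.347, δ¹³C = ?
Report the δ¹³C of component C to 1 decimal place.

Isotope mass balance: δ_bulk = Σ fᵢ·δᵢ.
-36.7 = 0.498×(-30.3) + 0.155×(-53.1) + 0.347×δ_C
0.347·δ_C = -36.7 − (-23.320) = -13.380
δ_C = -13.380 / 0.347 = -38.56 per mil

-38.6 per mil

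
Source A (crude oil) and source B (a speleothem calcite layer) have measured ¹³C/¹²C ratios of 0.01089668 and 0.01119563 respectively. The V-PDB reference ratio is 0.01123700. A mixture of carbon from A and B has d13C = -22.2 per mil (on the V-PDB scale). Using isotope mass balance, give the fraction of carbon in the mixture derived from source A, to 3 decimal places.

0.696

δ_A = (0.01089668/0.01123700 − 1)×1000 = (0.969714 − 1)×1000 = -30.286 per mil
δ_B = (0.01119563/0.01123700 − 1)×1000 = (0.996318 − 1)×1000 = -3.682 per mil
f_A = (δ_mix − δ_B)/(δ_A − δ_B) = (-22.2 − (-3.682))/(-30.286 − (-3.682))
f_A = -18.518 / -26.604 = 0.6961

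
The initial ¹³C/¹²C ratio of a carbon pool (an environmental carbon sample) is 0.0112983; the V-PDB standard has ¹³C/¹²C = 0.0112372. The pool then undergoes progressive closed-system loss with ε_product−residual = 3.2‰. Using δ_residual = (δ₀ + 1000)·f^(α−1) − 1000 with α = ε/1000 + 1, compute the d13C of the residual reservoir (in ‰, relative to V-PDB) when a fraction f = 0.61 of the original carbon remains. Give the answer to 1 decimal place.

3.8‰

δ₀ = (0.0112983/0.0112372 − 1)×1000 = (1.005437 − 1)×1000 = 5.437‰
α − 1 = ε/1000 = 0.0032
f^(α−1) = 0.61^(0.0032) = 0.998420
δ_res = (5.437 + 1000) × 0.998420 − 1000 = 1003.848 − 1000 = 3.85‰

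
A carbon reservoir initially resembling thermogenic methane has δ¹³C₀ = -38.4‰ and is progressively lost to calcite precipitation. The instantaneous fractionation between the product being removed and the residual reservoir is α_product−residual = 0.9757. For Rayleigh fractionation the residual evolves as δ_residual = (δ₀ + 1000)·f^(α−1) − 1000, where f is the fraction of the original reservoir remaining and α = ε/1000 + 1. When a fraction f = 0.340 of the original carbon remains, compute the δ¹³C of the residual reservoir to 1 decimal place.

-12.9‰

Rayleigh residual: δ_res = (δ₀ + 1000)·f^(α−1) − 1000
α − 1 = -0.02430
f^(α−1) = 0.340^(-0.02430) = 1.026562
δ_res = (-38.4 + 1000) × 1.026562 − 1000 = 987.142 − 1000 = -12.86‰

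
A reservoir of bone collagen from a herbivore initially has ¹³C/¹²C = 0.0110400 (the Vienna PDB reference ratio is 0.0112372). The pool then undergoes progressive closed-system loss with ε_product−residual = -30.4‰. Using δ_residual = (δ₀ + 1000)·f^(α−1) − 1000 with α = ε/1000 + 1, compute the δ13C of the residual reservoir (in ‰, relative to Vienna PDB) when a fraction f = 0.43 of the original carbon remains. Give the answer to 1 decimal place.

8.0‰

δ₀ = (0.0110400/0.0112372 − 1)×1000 = (0.982451 − 1)×1000 = -17.549‰
α − 1 = ε/1000 = -0.0304
f^(α−1) = 0.43^(-0.0304) = 1.025989
δ_res = (-17.549 + 1000) × 1.025989 − 1000 = 1007.984 − 1000 = 7.98‰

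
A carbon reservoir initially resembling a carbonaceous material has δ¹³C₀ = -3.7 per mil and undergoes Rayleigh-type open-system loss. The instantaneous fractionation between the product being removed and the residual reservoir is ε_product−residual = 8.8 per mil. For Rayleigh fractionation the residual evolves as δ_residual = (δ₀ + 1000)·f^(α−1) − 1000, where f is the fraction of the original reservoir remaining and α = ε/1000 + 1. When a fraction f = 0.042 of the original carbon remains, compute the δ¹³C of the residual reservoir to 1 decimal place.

-31.1 per mil

Rayleigh residual: δ_res = (δ₀ + 1000)·f^(α−1) − 1000
α = ε/1000 + 1 = 1.00880, so α − 1 = 0.00880
f^(α−1) = 0.042^(0.00880) = 0.972489
δ_res = (-3.7 + 1000) × 0.972489 − 1000 = 968.891 − 1000 = -31.11 per mil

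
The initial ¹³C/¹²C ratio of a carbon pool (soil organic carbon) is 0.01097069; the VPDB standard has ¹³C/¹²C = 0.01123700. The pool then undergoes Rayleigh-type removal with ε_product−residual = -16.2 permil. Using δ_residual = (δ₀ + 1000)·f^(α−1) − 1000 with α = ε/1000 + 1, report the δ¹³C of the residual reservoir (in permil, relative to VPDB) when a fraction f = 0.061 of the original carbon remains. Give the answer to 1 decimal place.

21.6 permil

δ₀ = (0.01097069/0.01123700 − 1)×1000 = (0.976301 − 1)×1000 = -23.699 permil
α − 1 = ε/1000 = -0.0162
f^(α−1) = 0.061^(-0.0162) = 1.046352
δ_res = (-23.699 + 1000) × 1.046352 − 1000 = 1021.554 − 1000 = 21.55 permil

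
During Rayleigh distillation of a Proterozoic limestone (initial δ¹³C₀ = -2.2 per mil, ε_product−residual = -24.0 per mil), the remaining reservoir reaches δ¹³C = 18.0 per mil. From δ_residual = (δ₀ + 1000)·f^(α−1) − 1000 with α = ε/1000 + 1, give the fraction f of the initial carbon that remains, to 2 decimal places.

0.43

α − 1 = ε/1000 = -0.0240
(δ_res + 1000)/(δ₀ + 1000) = (18.0 + 1000)/(-2.2 + 1000) = 1018.0/997.8 = 1.020245
f = 1.020245^(1/-0.0240) = exp(ln(1.020245)/-0.0240) = exp(0.02004/-0.0240)
f = exp(-0.8351) = 0.4338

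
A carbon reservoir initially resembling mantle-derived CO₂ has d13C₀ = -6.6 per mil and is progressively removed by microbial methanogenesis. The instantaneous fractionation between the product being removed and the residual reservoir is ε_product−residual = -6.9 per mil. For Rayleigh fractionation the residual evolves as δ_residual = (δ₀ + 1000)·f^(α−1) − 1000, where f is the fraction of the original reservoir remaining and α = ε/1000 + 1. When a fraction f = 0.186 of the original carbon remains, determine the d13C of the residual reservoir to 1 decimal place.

Rayleigh residual: δ_res = (δ₀ + 1000)·f^(α−1) − 1000
α = ε/1000 + 1 = 0.99310, so α − 1 = -0.00690
f^(α−1) = 0.186^(-0.00690) = 1.011673
δ_res = (-6.6 + 1000) × 1.011673 − 1000 = 1004.996 − 1000 = 5.00 per mil

5.0 per mil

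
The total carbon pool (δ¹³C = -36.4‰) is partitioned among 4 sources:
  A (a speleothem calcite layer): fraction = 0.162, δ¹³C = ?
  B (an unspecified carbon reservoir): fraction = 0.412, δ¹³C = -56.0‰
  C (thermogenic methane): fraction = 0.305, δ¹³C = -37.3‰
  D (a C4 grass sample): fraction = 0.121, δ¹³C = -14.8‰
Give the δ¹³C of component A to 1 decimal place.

Isotope mass balance: δ_bulk = Σ fᵢ·δᵢ.
-36.4 = 0.162×δ_A + 0.412×(-56.0) + 0.305×(-37.3) + 0.121×(-14.8)
0.162·δ_A = -36.4 − (-36.239) = -0.161
δ_A = -0.161 / 0.162 = -0.99‰

-1.0‰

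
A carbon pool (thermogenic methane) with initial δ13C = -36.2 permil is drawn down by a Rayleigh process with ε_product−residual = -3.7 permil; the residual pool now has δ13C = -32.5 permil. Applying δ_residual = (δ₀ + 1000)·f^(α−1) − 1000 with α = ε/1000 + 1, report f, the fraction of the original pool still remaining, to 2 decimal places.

α − 1 = ε/1000 = -0.0037
(δ_res + 1000)/(δ₀ + 1000) = (-32.5 + 1000)/(-36.2 + 1000) = 967.5/963.8 = 1.003839
f = 1.003839^(1/-0.0037) = exp(ln(1.003839)/-0.0037) = exp(0.00383/-0.0037)
f = exp(-1.0356) = 0.3550

0.36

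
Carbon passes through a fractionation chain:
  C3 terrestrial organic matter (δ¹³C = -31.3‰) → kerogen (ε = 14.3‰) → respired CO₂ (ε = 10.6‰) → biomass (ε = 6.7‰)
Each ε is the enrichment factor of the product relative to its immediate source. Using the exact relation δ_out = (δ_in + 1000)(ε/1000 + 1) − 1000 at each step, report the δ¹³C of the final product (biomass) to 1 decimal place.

step 1: δ = (-31.30 + 1000)·(14.3/1000 + 1) − 1000 = -17.45‰
step 2: δ = (-17.45 + 1000)·(10.6/1000 + 1) − 1000 = -7.03‰
step 3: δ = (-7.03 + 1000)·(6.7/1000 + 1) − 1000 = -0.38‰

-0.4‰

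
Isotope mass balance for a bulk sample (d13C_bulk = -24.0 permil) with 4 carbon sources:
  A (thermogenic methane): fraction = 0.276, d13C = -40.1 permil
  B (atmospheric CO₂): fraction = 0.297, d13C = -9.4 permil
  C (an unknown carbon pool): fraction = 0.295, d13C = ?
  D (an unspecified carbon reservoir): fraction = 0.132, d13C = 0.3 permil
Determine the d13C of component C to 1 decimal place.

Isotope mass balance: δ_bulk = Σ fᵢ·δᵢ.
-24.0 = 0.276×(-40.1) + 0.297×(-9.4) + 0.295×δ_C + 0.132×(0.3)
0.295·δ_C = -24.0 − (-13.820) = -10.180
δ_C = -10.180 / 0.295 = -34.51 permil

-34.5 permil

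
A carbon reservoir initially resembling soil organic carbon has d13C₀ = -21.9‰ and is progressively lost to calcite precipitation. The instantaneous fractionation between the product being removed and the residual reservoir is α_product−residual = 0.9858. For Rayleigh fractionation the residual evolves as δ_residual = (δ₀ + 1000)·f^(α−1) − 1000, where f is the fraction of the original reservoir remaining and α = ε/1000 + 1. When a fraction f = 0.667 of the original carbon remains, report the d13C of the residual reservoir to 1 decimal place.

-16.3‰

Rayleigh residual: δ_res = (δ₀ + 1000)·f^(α−1) − 1000
α − 1 = -0.01420
f^(α−1) = 0.667^(-0.01420) = 1.005767
δ_res = (-21.9 + 1000) × 1.005767 − 1000 = 983.741 − 1000 = -16.26‰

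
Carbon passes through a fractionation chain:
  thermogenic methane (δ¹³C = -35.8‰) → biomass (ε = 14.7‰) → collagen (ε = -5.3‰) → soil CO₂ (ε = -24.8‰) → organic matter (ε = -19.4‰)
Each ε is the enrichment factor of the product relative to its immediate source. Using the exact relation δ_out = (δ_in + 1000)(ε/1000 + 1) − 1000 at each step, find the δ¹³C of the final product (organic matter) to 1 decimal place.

step 1: δ = (-35.80 + 1000)·(14.7/1000 + 1) − 1000 = -21.63‰
step 2: δ = (-21.63 + 1000)·(-5.3/1000 + 1) − 1000 = -26.81‰
step 3: δ = (-26.81 + 1000)·(-24.8/1000 + 1) − 1000 = -50.95‰
step 4: δ = (-50.95 + 1000)·(-19.4/1000 + 1) − 1000 = -69.36‰

-69.4‰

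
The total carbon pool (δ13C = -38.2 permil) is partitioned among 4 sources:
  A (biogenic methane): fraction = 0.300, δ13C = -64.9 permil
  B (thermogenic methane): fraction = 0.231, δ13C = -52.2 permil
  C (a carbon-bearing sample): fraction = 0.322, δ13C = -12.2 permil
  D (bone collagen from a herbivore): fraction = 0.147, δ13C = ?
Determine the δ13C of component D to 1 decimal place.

-18.7 permil

Isotope mass balance: δ_bulk = Σ fᵢ·δᵢ.
-38.2 = 0.300×(-64.9) + 0.231×(-52.2) + 0.322×(-12.2) + 0.147×δ_D
0.147·δ_D = -38.2 − (-35.457) = -2.743
δ_D = -2.743 / 0.147 = -18.66 permil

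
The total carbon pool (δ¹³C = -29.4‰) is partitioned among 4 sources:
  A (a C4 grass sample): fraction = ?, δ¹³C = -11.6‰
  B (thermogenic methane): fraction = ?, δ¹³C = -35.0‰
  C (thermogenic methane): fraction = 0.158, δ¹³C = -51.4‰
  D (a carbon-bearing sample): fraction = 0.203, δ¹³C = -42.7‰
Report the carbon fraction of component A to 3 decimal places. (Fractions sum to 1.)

Let f_A and f_B be the unknown fractions; fractions sum to 1 so f_A + f_B = 0.639.
Mass balance: Σ fᵢ·δᵢ = δ_bulk ⇒ f_A·(-11.6) + f_B·(-35.0) = -29.4 − (-16.789) = -12.611
Substitute f_B = 0.639 − f_A:
f_A·(-11.6 − -35.0) = -12.611 − 0.639×(-35.0) = 9.754
f_A = 9.754 / 23.4 = 0.4169

0.417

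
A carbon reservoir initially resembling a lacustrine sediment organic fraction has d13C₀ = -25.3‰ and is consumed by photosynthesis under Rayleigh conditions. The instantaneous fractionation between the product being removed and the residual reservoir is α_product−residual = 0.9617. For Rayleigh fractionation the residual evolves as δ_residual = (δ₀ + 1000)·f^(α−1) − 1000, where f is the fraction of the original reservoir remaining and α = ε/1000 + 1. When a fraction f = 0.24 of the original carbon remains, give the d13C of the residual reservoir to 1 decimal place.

29.5‰

Rayleigh residual: δ_res = (δ₀ + 1000)·f^(α−1) − 1000
α − 1 = -0.03830
f^(α−1) = 0.24^(-0.03830) = 1.056180
δ_res = (-25.3 + 1000) × 1.056180 − 1000 = 1029.459 − 1000 = 29.46‰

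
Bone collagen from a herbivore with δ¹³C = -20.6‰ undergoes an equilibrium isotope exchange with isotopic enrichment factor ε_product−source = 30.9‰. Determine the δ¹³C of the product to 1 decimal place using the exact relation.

9.7‰

To first order, δ_product ≈ δ_source + ε = 10.3‰.
Exactly, δ_product = (δ_source + 1000)·(ε/1000 + 1) − 1000.
δ_product = (-20.6 + 1000) × (30.9/1000 + 1) − 1000
δ_product = 9.66‰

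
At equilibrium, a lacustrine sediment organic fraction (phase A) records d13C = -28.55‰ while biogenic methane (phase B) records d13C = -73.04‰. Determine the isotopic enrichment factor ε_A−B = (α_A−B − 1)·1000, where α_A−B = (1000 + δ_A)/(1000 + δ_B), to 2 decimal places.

α_A−B = (1000 + -28.55) / (1000 + -73.04) = 971.45 / 926.96 = 1.047996
ε_A−B = (1.047996 − 1) × 1000 = 47.996‰
(The approximation ε ≈ δ_A − δ_B would give 44.49‰.)

48.00‰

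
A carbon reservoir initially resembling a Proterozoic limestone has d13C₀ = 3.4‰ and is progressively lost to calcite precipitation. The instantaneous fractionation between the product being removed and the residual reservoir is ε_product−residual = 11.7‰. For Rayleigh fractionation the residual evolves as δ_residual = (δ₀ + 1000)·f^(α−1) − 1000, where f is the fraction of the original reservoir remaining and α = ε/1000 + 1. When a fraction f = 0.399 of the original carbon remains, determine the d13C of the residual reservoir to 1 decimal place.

Rayleigh residual: δ_res = (δ₀ + 1000)·f^(α−1) − 1000
α = ε/1000 + 1 = 1.01170, so α − 1 = 0.01170
f^(α−1) = 0.399^(0.01170) = 0.989308
δ_res = (3.4 + 1000) × 0.989308 − 1000 = 992.671 − 1000 = -7.33‰

-7.3‰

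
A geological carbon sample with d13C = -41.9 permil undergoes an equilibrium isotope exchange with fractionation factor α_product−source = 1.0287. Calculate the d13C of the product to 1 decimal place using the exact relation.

δ_product = (δ_source + 1000)·α − 1000
δ_product = (-41.9 + 1000) × 1.0287 − 1000
δ_product = 985.597 − 1000 = -14.40 permil

-14.4 permil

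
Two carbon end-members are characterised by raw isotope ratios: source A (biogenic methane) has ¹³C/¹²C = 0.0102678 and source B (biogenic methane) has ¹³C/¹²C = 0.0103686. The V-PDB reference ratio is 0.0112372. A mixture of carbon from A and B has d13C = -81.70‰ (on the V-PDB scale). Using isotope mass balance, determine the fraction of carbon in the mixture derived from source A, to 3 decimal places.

0.491

δ_A = (0.0102678/0.0112372 − 1)×1000 = (0.913733 − 1)×1000 = -86.267‰
δ_B = (0.0103686/0.0112372 − 1)×1000 = (0.922703 − 1)×1000 = -77.297‰
f_A = (δ_mix − δ_B)/(δ_A − δ_B) = (-81.70 − (-77.297))/(-86.267 − (-77.297))
f_A = -4.403 / -8.970 = 0.4909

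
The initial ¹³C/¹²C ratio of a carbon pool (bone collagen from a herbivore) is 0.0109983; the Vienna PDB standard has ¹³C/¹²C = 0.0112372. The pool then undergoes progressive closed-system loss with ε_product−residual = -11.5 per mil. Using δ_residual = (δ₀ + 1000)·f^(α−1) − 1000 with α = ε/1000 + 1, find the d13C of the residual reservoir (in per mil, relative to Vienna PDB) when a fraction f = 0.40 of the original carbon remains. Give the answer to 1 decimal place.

δ₀ = (0.0109983/0.0112372 − 1)×1000 = (0.978740 − 1)×1000 = -21.260 per mil
α − 1 = ε/1000 = -0.0115
f^(α−1) = 0.40^(-0.0115) = 1.010593
δ_res = (-21.260 + 1000) × 1.010593 − 1000 = 989.108 − 1000 = -10.89 per mil

-10.9 per mil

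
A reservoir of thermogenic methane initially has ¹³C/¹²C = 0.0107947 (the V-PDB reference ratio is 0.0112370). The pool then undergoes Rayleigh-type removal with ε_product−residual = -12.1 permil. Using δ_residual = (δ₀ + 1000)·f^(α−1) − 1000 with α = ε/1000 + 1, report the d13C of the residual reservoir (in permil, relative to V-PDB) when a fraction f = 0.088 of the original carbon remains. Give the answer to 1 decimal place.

-10.7 permil

δ₀ = (0.0107947/0.0112370 − 1)×1000 = (0.960639 − 1)×1000 = -39.361 permil
α − 1 = ε/1000 = -0.0121
f^(α−1) = 0.088^(-0.0121) = 1.029845
δ_res = (-39.361 + 1000) × 1.029845 − 1000 = 989.309 − 1000 = -10.69 permil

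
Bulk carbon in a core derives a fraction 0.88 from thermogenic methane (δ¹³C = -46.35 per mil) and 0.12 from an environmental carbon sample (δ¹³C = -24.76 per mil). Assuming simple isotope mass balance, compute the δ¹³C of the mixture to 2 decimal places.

δ_mix = f_A·δ_A + f_B·δ_B
δ_mix = 0.88 × (-46.35) + 0.12 × (-24.76)
δ_mix = -40.788 + -2.971 = -43.759 per mil

-43.76 per mil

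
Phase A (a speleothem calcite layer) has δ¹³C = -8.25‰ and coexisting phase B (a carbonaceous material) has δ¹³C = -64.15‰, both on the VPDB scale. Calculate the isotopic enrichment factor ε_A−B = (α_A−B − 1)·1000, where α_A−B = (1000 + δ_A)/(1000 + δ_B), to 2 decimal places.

59.73‰

α_A−B = (1000 + -8.25) / (1000 + -64.15) = 991.75 / 935.85 = 1.059732
ε_A−B = (1.059732 − 1) × 1000 = 59.732‰
(The approximation ε ≈ δ_A − δ_B would give 55.90‰.)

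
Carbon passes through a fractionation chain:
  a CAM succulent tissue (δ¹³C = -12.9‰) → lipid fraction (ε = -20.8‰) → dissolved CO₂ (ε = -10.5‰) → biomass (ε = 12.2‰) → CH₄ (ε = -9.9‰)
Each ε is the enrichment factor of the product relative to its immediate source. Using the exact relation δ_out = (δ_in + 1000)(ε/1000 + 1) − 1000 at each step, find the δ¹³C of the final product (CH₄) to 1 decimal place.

step 1: δ = (-12.90 + 1000)·(-20.8/1000 + 1) − 1000 = -33.43‰
step 2: δ = (-33.43 + 1000)·(-10.5/1000 + 1) − 1000 = -43.58‰
step 3: δ = (-43.58 + 1000)·(12.2/1000 + 1) − 1000 = -31.91‰
step 4: δ = (-31.91 + 1000)·(-9.9/1000 + 1) − 1000 = -41.50‰

-41.5‰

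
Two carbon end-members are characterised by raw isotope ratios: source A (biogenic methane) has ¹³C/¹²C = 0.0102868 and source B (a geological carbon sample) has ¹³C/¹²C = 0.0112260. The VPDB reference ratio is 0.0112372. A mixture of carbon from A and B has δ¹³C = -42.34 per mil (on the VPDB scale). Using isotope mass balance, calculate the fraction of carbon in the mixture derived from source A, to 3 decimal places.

δ_A = (0.0102868/0.0112372 − 1)×1000 = (0.915424 − 1)×1000 = -84.576 per mil
δ_B = (0.0112260/0.0112372 − 1)×1000 = (0.999003 − 1)×1000 = -0.997 per mil
f_A = (δ_mix − δ_B)/(δ_A − δ_B) = (-42.34 − (-0.997))/(-84.576 − (-0.997))
f_A = -41.343 / -83.580 = 0.4947

0.495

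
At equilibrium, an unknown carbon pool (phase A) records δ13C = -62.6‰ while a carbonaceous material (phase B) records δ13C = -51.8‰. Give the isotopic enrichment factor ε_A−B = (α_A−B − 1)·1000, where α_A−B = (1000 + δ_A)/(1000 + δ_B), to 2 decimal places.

α_A−B = (1000 + -62.6) / (1000 + -51.8) = 937.4 / 948.2 = 0.988610
ε_A−B = (0.988610 − 1) × 1000 = -11.390‰
(The approximation ε ≈ δ_A − δ_B would give -10.8‰.)

-11.39‰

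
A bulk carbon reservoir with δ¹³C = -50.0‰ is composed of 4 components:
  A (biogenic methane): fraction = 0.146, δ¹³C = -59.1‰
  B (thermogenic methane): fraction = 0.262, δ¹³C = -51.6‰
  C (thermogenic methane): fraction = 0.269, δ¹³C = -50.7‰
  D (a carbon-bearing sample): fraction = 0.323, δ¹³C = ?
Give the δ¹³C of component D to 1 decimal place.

-44.0‰

Isotope mass balance: δ_bulk = Σ fᵢ·δᵢ.
-50.0 = 0.146×(-59.1) + 0.262×(-51.6) + 0.269×(-50.7) + 0.323×δ_D
0.323·δ_D = -50.0 − (-35.786) = -14.214
δ_D = -14.214 / 0.323 = -44.01‰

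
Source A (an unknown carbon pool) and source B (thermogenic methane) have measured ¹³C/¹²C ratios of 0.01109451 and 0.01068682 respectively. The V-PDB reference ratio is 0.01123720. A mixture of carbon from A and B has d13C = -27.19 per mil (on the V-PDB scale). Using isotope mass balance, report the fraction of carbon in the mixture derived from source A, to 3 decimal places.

δ_A = (0.01109451/0.01123720 − 1)×1000 = (0.987302 − 1)×1000 = -12.698 per mil
δ_B = (0.01068682/0.01123720 − 1)×1000 = (0.951022 − 1)×1000 = -48.978 per mil
f_A = (δ_mix − δ_B)/(δ_A − δ_B) = (-27.19 − (-48.978))/(-12.698 − (-48.978))
f_A = 21.788 / 36.280 = 0.6006

0.601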